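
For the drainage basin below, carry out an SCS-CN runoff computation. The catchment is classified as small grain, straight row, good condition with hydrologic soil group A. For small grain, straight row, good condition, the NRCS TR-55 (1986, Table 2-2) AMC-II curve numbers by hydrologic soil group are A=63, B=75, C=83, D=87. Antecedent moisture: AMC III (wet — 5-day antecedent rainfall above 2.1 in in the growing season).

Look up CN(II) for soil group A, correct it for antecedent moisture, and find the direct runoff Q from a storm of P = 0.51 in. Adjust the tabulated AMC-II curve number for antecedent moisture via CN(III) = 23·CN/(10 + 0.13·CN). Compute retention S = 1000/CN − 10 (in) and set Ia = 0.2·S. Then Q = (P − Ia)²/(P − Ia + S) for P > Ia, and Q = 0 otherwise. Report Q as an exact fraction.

Q = 0 in ≈ 0.000 in

NRCS table: small grain, straight row, good condition, soil group A → CN(II) = 63
Wet (AMC III): CN(III) = 23·63/(10 + 0.13·63) = 1449/(1819/100) = 144900/1819 ≈ 79.659
Retention S: 1000/CN − 10 with CN=79.659 → S = 3700/1449 ≈ 2.553 in
Initial abstraction Ia = S/5 = (3700/1449)/5 = 740/1449 ≈ 0.511 in
P = 0.510 ≤ Ia = 0.511 in: entire storm abstracted, Q = 0.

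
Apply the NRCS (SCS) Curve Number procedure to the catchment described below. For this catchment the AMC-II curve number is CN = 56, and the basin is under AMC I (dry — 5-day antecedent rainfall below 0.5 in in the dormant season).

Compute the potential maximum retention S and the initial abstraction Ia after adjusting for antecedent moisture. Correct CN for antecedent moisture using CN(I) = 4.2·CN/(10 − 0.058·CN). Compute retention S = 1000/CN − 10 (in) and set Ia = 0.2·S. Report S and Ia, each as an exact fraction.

Dry (AMC I): CN(I) = 4.2·56/(10 − 0.058·56) = (1176/5)/(844/125) = 7350/211 ≈ 34.834
S = 1000/(7350/211) − 10 = 2750/147 in ≈ 18.707 in
Ia = 0.2S: 0.2·18.707 = 3.741 in (exactly 550/147)

S = 2750/147 in ≈ 18.707 in; Ia = 550/147 in ≈ 3.741 in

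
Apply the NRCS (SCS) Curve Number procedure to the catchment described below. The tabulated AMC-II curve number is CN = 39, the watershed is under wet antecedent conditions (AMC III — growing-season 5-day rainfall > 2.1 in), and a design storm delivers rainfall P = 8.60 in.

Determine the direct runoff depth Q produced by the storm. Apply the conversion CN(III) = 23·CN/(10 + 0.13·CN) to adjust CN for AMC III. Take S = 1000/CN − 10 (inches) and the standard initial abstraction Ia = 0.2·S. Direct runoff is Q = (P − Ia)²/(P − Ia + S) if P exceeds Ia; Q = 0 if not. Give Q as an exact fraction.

Wet (AMC III): CN(III) = 23·39/(10 + 0.13·39) = 897/(1507/100) = 89700/1507 ≈ 59.522
Retention S: 1000/CN − 10 with CN=59.522 → S = 6100/897 ≈ 6.800 in
Initial abstraction Ia = S/5 = (6100/897)/5 = 1220/897 ≈ 1.360 in
P − Ia = 8.600 − 1.360 = 32471/4485 ≈ 7.240 in (> 0, runoff occurs)
Q = (32471/4485)²/((32471/4485) + 6100/897) = (1054365841/20115225)/(62971/4485) = 1054365841/282424935 in ≈ 3.733 in

Q = 1054365841/282424935 in ≈ 3.733 in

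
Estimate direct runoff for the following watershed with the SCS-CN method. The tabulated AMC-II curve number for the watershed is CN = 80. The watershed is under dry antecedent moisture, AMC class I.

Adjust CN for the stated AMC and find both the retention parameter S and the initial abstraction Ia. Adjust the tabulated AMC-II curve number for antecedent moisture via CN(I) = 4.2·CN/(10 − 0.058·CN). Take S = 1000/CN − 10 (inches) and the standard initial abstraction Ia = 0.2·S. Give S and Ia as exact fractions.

S = 125/21 in ≈ 5.952 in; Ia = 25/21 in ≈ 1.190 in

Dry (AMC I): CN(I) = 4.2·80/(10 − 0.058·80) = 336/(134/25) = 4200/67 ≈ 62.687
Max retention: S = 1000/(4200/67) − 10 = 125/21 in (≈ 5.952 in)
Ia = 0.2·(125/21) = 25/21 in ≈ 1.190 in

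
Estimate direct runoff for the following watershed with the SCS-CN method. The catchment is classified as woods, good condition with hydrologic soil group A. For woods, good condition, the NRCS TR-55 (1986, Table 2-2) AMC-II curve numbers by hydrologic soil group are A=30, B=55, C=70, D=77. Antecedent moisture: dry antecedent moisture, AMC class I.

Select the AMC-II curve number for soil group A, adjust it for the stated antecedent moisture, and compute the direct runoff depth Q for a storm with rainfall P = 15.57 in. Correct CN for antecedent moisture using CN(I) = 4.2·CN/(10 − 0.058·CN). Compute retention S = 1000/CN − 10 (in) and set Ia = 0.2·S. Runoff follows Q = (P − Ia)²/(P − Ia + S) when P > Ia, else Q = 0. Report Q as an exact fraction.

Q = 16104169/48611700 in ≈ 0.331 in

NRCS table: woods, good condition, soil group A → CN(II) = 30
CN(I) from CN(II)=30: (4.2·30)/(10 − 0.058·30) = 900/59 ≈ 15.254
S = 1000/(900/59) − 10 = 500/9 in ≈ 55.556 in
Ia = 0.2·(500/9) = 100/9 in ≈ 11.111 in
Excess rainfall: 15.570 − 11.111 = 4.459 in; P > Ia so Q > 0
Q = (4013/900)²/((4013/900) + 500/9) = (16104169/810000)/(54013/900) = 16104169/48611700 in ≈ 0.331 in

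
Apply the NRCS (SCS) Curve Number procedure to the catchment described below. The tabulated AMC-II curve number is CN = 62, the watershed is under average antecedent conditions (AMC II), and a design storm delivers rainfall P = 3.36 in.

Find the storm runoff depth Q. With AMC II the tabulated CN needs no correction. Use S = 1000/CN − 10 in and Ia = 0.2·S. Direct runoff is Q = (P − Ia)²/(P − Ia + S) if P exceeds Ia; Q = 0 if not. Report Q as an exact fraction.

CN(II) = 62; AMC II needs no correction.
Retention S: 1000/CN − 10 with CN=62.000 → S = 190/31 ≈ 6.129 in
Ia = 0.2·(190/31) = 38/31 in ≈ 1.226 in
P − Ia = 3.360 − 1.226 = 1654/775 ≈ 2.134 in (> 0, runoff occurs)
Q: (1654/775)² ÷ (6404/775) = 683929/1240775 in (≈ 0.551 in)

Q = 683929/1240775 in ≈ 0.551 in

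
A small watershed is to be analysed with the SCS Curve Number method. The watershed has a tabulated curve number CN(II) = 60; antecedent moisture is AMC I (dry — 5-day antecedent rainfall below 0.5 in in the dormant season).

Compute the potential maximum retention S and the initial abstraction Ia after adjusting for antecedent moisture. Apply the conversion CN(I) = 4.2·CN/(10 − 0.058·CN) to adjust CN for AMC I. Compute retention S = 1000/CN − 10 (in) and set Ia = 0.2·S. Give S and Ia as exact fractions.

S = 1000/63 in ≈ 15.873 in; Ia = 200/63 in ≈ 3.175 in

Adjust CN=60 to AMC I: 4.2·60/(10 − 0.058·60) → 252 ÷ (163/25) = 6300/163 ≈ 38.650
Max retention: S = 1000/(6300/163) − 10 = 1000/63 in (≈ 15.873 in)
Initial abstraction Ia = S/5 = (1000/63)/5 = 200/63 ≈ 3.175 in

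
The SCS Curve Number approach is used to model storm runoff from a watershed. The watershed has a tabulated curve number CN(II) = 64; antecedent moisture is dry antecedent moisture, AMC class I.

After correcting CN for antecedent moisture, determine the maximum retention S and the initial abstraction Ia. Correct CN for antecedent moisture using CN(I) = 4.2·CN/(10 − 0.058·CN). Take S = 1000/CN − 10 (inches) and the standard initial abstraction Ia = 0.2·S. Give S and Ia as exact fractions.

Adjust CN=64 to AMC I: 4.2·64/(10 − 0.058·64) → (1344/5) ÷ (786/125) = 5600/131 ≈ 42.748
S = 1000/(5600/131) − 10 = 375/28 in ≈ 13.393 in
Ia = 0.2S: 0.2·13.393 = 2.679 in (exactly 75/28)

S = 375/28 in ≈ 13.393 in; Ia = 75/28 in ≈ 2.679 in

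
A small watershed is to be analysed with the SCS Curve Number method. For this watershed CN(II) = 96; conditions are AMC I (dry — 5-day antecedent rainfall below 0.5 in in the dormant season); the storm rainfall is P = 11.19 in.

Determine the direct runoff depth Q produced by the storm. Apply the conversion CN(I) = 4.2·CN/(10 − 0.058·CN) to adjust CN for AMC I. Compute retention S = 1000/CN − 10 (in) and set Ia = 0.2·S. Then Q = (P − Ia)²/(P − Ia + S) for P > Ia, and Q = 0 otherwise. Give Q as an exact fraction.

Dry (AMC I): CN(I) = 4.2·96/(10 − 0.058·96) = (2016/5)/(554/125) = 25200/277 ≈ 90.975
Retention S: 1000/CN − 10 with CN=90.975 → S = 125/126 ≈ 0.992 in
Ia = 0.2·(125/126) = 25/126 in ≈ 0.198 in
Since P=11.190 > Ia=0.198: effective rainfall P−Ia = 69247/6300 in
Q = (69247/6300)²/((69247/6300) + 125/126) = (4795147009/39690000)/(75497/6300) = 4795147009/475631100 in ≈ 10.082 in

Q = 4795147009/475631100 in ≈ 10.082 in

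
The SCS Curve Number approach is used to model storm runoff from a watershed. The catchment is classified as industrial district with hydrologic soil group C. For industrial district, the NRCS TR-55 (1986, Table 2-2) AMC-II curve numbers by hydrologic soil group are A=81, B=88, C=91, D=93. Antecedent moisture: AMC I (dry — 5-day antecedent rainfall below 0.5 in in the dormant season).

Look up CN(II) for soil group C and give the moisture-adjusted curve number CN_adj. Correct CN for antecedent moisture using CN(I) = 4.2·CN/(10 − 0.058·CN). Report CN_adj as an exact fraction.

NRCS table: industrial district, soil group C → CN(II) = 91
Adjust CN=91 to AMC I: 4.2·91/(10 − 0.058·91) → (1911/5) ÷ (2361/500) = 63700/787 ≈ 80.940

CN_adj = 63700/787 ≈ 80.940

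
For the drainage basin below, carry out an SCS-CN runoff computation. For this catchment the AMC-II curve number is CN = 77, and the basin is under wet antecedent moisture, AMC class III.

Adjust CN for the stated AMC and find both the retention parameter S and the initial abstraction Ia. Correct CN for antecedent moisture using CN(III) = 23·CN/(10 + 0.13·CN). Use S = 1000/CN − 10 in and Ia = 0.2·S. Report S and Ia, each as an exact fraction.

Wet (AMC III): CN(III) = 23·77/(10 + 0.13·77) = 1771/(2001/100) = 7700/87 ≈ 88.506
Retention S: 1000/CN − 10 with CN=88.506 → S = 100/77 ≈ 1.299 in
Initial abstraction Ia = S/5 = (100/77)/5 = 20/77 ≈ 0.260 in

S = 100/77 in ≈ 1.299 in; Ia = 20/77 in ≈ 0.260 in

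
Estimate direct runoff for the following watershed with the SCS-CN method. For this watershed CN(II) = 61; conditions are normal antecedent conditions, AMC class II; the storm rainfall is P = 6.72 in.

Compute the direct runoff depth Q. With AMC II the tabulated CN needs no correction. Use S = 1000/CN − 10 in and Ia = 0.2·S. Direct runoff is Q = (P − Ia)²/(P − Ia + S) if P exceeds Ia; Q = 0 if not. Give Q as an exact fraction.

Q = 5738067/2293600 in ≈ 2.502 in

Average conditions: CN = 61 (no AMC adjustment).
Retention S: 1000/CN − 10 with CN=61.000 → S = 390/61 ≈ 6.393 in
Initial abstraction Ia = S/5 = (390/61)/5 = 78/61 ≈ 1.279 in
P − Ia = 6.720 − 1.279 = 8298/1525 ≈ 5.441 in (> 0, runoff occurs)
Q: (8298/1525)² ÷ (18048/1525) = 5738067/2293600 in (≈ 2.502 in)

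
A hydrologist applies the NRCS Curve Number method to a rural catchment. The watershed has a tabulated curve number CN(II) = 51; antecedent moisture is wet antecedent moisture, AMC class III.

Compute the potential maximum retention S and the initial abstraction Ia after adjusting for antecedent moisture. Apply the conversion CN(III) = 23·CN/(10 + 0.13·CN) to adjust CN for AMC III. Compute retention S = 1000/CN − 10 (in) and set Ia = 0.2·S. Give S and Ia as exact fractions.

S = 4900/1173 in ≈ 4.177 in; Ia = 980/1173 in ≈ 0.835 in

CN(III) from CN(II)=51: (23·51)/(10 + 0.13·51) = 117300/1663 ≈ 70.535
S = 1000/(117300/1663) − 10 = 4900/1173 in ≈ 4.177 in
Initial abstraction Ia = S/5 = (4900/1173)/5 = 980/1173 ≈ 0.835 in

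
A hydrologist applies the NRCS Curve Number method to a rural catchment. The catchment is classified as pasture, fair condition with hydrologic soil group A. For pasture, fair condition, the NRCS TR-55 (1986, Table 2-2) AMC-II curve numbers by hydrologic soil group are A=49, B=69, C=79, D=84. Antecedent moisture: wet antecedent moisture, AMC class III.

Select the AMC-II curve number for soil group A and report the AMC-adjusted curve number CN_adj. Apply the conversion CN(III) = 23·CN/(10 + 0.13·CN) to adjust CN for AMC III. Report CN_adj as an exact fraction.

NRCS table: pasture, fair condition, soil group A → CN(II) = 49
Wet (AMC III): CN(III) = 23·49/(10 + 0.13·49) = 1127/(1637/100) = 112700/1637 ≈ 68.845

CN_adj = 112700/1637 ≈ 68.845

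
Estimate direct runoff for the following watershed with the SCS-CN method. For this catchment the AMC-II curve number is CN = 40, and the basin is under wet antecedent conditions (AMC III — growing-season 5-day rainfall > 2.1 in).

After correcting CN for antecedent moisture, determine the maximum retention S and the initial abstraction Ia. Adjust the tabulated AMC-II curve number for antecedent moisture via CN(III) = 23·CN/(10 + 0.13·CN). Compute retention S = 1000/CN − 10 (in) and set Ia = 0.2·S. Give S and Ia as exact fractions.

CN(III) from CN(II)=40: (23·40)/(10 + 0.13·40) = 1150/19 ≈ 60.526
Max retention: S = 1000/(1150/19) − 10 = 150/23 in (≈ 6.522 in)
Initial abstraction Ia = S/5 = (150/23)/5 = 30/23 ≈ 1.304 in

S = 150/23 in ≈ 6.522 in; Ia = 30/23 in ≈ 1.304 in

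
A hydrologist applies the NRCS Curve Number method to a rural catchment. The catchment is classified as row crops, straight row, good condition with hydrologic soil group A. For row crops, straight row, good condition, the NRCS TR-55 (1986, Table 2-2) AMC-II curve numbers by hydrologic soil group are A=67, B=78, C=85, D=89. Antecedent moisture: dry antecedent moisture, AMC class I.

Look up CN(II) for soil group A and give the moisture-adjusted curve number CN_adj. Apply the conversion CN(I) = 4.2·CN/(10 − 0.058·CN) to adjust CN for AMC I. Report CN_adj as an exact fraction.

NRCS table: row crops, straight row, good condition, soil group A → CN(II) = 67
Dry (AMC I): CN(I) = 4.2·67/(10 − 0.058·67) = (1407/5)/(3057/500) = 46900/1019 ≈ 46.026

CN_adj = 46900/1019 ≈ 46.026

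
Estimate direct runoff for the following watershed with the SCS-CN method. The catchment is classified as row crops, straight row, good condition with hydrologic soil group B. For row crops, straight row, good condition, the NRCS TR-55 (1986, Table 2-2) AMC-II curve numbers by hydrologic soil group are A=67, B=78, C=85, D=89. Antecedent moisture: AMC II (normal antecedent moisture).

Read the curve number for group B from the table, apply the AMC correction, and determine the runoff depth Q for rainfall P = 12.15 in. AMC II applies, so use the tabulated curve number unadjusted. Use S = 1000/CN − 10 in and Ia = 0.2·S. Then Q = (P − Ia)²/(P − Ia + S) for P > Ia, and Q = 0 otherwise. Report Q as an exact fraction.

NRCS table: row crops, straight row, good condition, soil group B → CN(II) = 78
Average conditions: CN = 78 (no AMC adjustment).
S = 1000/78 − 10 = 110/39 in ≈ 2.821 in
Initial abstraction Ia = S/5 = (110/39)/5 = 22/39 ≈ 0.564 in
Since P=12.150 > Ia=0.564: effective rainfall P−Ia = 9037/780 in
Runoff Q = (P−Ia)²/(P−Ia+S) = (11.586)²/(11.586+2.821) = 81667369/8764860 ≈ 9.318 in

Q = 81667369/8764860 in ≈ 9.318 in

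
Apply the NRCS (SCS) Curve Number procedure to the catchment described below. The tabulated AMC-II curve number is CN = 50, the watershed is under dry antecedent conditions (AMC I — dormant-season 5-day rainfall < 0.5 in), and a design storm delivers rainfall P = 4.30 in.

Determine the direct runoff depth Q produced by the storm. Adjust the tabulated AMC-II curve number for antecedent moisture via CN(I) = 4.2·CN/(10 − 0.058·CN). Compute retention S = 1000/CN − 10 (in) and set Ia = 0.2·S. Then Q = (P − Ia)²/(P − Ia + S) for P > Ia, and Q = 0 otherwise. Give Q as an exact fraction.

Q = 0 in ≈ 0.000 in

CN(I) from CN(II)=50: (4.2·50)/(10 − 0.058·50) = 2100/71 ≈ 29.577
Max retention: S = 1000/(2100/71) − 10 = 500/21 in (≈ 23.810 in)
Ia = 0.2·(500/21) = 100/21 in ≈ 4.762 in
P = 4.300 ≤ Ia = 4.762 in: entire storm abstracted, Q = 0.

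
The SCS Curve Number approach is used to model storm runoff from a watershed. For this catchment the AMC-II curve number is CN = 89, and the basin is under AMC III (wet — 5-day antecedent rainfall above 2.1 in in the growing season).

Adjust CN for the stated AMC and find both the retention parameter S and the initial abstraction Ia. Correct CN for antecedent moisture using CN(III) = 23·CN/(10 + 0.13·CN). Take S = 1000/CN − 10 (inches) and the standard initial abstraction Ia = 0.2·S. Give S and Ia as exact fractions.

S = 1100/2047 in ≈ 0.537 in; Ia = 220/2047 in ≈ 0.107 in

Wet (AMC III): CN(III) = 23·89/(10 + 0.13·89) = 2047/(2157/100) = 204700/2157 ≈ 94.900
Max retention: S = 1000/(204700/2157) − 10 = 1100/2047 in (≈ 0.537 in)
Initial abstraction Ia = S/5 = (1100/2047)/5 = 220/2047 ≈ 0.107 in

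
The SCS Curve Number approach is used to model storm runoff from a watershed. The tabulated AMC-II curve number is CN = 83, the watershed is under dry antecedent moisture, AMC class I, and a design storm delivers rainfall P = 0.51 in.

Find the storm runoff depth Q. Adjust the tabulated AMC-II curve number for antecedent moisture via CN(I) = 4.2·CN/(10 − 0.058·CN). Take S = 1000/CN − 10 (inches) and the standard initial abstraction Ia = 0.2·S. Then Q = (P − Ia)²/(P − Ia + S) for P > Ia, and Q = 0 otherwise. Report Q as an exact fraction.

Dry (AMC I): CN(I) = 4.2·83/(10 − 0.058·83) = (1743/5)/(2593/500) = 174300/2593 ≈ 67.219
Retention S: 1000/CN − 10 with CN=67.219 → S = 8500/1743 ≈ 4.877 in
Ia = 0.2·(8500/1743) = 1700/1743 in ≈ 0.975 in
P = 0.510 ≤ Ia = 0.975 in: entire storm abstracted, Q = 0.

Q = 0 in ≈ 0.000 in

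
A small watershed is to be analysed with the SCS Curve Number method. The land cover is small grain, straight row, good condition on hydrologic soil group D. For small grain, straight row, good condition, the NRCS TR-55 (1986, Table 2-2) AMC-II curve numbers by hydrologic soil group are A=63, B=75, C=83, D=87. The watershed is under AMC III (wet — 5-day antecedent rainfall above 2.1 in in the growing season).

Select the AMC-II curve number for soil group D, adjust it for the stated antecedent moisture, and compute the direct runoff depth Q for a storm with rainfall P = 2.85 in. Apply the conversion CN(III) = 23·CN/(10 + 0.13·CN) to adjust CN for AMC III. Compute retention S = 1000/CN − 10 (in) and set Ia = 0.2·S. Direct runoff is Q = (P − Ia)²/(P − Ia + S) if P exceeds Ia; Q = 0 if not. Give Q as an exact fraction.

NRCS table: small grain, straight row, good condition, soil group D → CN(II) = 87
CN(III) from CN(II)=87: (23·87)/(10 + 0.13·87) = 200100/2131 ≈ 93.900
S = 1000/(200100/2131) − 10 = 1300/2001 in ≈ 0.650 in
Ia = 0.2·(1300/2001) = 260/2001 in ≈ 0.130 in
P − Ia = 2.850 − 0.130 = 108857/40020 ≈ 2.720 in (> 0, runoff occurs)
Q: (108857/40020)² ÷ (134857/40020) = 11849846449/5396977140 in (≈ 2.196 in)

Q = 11849846449/5396977140 in ≈ 2.196 in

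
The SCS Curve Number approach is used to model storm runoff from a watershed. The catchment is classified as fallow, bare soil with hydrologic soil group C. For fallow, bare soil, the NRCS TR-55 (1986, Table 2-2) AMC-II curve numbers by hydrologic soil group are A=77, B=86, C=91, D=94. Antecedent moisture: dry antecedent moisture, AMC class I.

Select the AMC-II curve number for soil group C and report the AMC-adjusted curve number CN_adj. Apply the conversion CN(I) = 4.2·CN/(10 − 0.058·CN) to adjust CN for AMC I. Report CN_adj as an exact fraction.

NRCS table: fallow, bare soil, soil group C → CN(II) = 91
CN(I) from CN(II)=91: (4.2·91)/(10 − 0.058·91) = 63700/787 ≈ 80.940

CN_adj = 63700/787 ≈ 80.940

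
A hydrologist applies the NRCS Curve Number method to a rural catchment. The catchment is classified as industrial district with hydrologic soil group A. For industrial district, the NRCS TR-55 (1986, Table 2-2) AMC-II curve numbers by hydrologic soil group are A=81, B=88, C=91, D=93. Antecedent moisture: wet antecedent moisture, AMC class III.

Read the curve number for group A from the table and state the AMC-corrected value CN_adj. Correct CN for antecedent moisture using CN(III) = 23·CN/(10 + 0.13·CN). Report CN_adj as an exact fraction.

CN_adj = 186300/2053 ≈ 90.745

NRCS table: industrial district, soil group A → CN(II) = 81
CN(III) from CN(II)=81: (23·81)/(10 + 0.13·81) = 186300/2053 ≈ 90.745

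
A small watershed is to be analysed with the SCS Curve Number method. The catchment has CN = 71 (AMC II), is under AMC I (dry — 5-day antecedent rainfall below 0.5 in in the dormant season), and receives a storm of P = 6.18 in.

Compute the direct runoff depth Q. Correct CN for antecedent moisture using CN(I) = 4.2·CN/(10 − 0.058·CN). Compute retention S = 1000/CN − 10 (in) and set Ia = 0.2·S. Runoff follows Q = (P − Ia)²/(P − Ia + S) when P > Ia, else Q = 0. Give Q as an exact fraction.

Dry (AMC I): CN(I) = 4.2·71/(10 − 0.058·71) = (1491/5)/(2941/500) = 149100/2941 ≈ 50.697
S = 1000/(149100/2941) − 10 = 14500/1491 in ≈ 9.725 in
Ia = 0.2S: 0.2·9.725 = 1.945 in (exactly 2900/1491)
Excess rainfall: 6.180 − 1.945 = 4.235 in; P > Ia so Q > 0
Q = (315719/74550)²/((315719/74550) + 14500/1491) = (99678486961/5557702500)/(1040719/74550) = 99678486961/77585601450 in ≈ 1.285 in

Q = 99678486961/77585601450 in ≈ 1.285 in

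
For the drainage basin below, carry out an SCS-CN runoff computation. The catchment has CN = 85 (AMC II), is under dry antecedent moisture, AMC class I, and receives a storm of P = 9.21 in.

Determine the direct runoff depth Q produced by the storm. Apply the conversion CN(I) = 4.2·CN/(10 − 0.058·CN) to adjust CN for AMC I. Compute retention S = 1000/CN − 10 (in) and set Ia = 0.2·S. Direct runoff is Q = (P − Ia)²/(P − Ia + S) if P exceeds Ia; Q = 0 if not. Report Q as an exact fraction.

Q = 9919960801/1780228100 in ≈ 5.572 in

Adjust CN=85 to AMC I: 4.2·85/(10 − 0.058·85) → 357 ÷ (507/100) = 11900/169 ≈ 70.414
Retention S: 1000/CN − 10 with CN=70.414 → S = 500/119 ≈ 4.202 in
Initial abstraction Ia = S/5 = (500/119)/5 = 100/119 ≈ 0.840 in
Excess rainfall: 9.210 − 0.840 = 8.370 in; P > Ia so Q > 0
Q = (99599/11900)²/((99599/11900) + 500/119) = (9919960801/141610000)/(149599/11900) = 9919960801/1780228100 in ≈ 5.572 in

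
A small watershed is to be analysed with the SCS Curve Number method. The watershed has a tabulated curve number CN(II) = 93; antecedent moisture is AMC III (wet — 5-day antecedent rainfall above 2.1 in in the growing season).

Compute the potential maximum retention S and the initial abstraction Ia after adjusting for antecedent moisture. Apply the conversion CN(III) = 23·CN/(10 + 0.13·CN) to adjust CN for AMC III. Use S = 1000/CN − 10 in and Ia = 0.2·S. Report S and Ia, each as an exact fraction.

Wet (AMC III): CN(III) = 23·93/(10 + 0.13·93) = 2139/(2209/100) = 213900/2209 ≈ 96.831
Max retention: S = 1000/(213900/2209) − 10 = 700/2139 in (≈ 0.327 in)
Ia = 0.2·(700/2139) = 140/2139 in ≈ 0.065 in

S = 700/2139 in ≈ 0.327 in; Ia = 140/2139 in ≈ 0.065 in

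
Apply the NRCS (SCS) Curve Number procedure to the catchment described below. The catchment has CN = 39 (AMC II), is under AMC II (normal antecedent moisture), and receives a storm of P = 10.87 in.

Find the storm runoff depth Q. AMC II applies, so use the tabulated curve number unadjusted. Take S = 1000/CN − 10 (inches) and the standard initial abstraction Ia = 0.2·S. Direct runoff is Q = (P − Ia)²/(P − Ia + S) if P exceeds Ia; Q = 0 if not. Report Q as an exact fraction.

Q = 911617249/355652700 in ≈ 2.563 in

CN(II) = 39; AMC II needs no correction.
Retention S: 1000/CN − 10 with CN=39.000 → S = 610/39 ≈ 15.641 in
Initial abstraction Ia = S/5 = (610/39)/5 = 122/39 ≈ 3.128 in
Since P=10.870 > Ia=3.128: effective rainfall P−Ia = 30193/3900 in
Q = (30193/3900)²/((30193/3900) + 610/39) = (911617249/15210000)/(91193/3900) = 911617249/355652700 in ≈ 2.563 in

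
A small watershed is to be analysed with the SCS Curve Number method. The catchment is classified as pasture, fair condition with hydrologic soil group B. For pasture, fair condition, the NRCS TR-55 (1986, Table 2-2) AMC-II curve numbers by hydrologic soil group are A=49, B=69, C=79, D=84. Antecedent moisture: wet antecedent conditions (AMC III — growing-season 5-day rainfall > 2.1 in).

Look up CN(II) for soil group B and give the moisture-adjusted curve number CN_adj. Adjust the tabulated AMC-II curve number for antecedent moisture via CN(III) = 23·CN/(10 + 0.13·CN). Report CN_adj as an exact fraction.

NRCS table: pasture, fair condition, soil group B → CN(II) = 69
Adjust CN=69 to AMC III: 23·69/(10 + 0.13·69) → 1587 ÷ (1897/100) = 158700/1897 ≈ 83.658

CN_adj = 158700/1897 ≈ 83.658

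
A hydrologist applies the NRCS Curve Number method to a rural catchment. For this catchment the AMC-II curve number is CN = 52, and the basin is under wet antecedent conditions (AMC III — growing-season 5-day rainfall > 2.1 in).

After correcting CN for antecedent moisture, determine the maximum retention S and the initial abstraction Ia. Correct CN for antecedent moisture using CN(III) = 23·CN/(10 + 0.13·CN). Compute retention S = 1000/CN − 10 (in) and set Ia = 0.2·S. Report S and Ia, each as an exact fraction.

Adjust CN=52 to AMC III: 23·52/(10 + 0.13·52) → 1196 ÷ (419/25) = 29900/419 ≈ 71.360
Max retention: S = 1000/(29900/419) − 10 = 1200/299 in (≈ 4.013 in)
Initial abstraction Ia = S/5 = (1200/299)/5 = 240/299 ≈ 0.803 in

S = 1200/299 in ≈ 4.013 in; Ia = 240/299 in ≈ 0.803 in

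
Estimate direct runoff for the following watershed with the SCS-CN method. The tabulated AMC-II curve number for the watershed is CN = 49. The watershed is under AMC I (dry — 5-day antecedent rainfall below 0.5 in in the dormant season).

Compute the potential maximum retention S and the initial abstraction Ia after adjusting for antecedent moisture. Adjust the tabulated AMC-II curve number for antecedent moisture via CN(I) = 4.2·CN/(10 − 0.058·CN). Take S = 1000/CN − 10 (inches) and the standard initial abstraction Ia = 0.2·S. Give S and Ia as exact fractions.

S = 8500/343 in ≈ 24.781 in; Ia = 1700/343 in ≈ 4.956 in

Adjust CN=49 to AMC I: 4.2·49/(10 − 0.058·49) → (1029/5) ÷ (3579/500) = 34300/1193 ≈ 28.751
Max retention: S = 1000/(34300/1193) − 10 = 8500/343 in (≈ 24.781 in)
Initial abstraction Ia = S/5 = (8500/343)/5 = 1700/343 ≈ 4.956 in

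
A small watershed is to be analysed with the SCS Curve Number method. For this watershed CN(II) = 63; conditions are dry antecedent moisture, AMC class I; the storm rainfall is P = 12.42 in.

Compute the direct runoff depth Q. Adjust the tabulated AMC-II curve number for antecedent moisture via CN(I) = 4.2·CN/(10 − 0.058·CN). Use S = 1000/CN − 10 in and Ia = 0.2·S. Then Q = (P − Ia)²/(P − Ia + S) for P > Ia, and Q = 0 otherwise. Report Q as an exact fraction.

Q = 405237915889/103298715450 in ≈ 3.923 in

CN(I) from CN(II)=63: (4.2·63)/(10 − 0.058·63) = 132300/3173 ≈ 41.696
Max retention: S = 1000/(132300/3173) − 10 = 18500/1323 in (≈ 13.983 in)
Initial abstraction Ia = S/5 = (18500/1323)/5 = 3700/1323 ≈ 2.797 in
P − Ia = 12.420 − 2.797 = 636583/66150 ≈ 9.623 in (> 0, runoff occurs)
Q: (636583/66150)² ÷ (1561583/66150) = 405237915889/103298715450 in (≈ 3.923 in)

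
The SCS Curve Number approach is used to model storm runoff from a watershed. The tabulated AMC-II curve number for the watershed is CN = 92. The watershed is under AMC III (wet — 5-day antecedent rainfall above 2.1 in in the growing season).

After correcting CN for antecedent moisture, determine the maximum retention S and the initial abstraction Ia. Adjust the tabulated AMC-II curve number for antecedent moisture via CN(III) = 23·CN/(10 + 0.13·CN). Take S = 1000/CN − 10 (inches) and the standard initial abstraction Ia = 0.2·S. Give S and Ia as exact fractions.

Wet (AMC III): CN(III) = 23·92/(10 + 0.13·92) = 2116/(549/25) = 52900/549 ≈ 96.357
S = 1000/(52900/549) − 10 = 200/529 in ≈ 0.378 in
Ia = 0.2S: 0.2·0.378 = 0.076 in (exactly 40/529)

S = 200/529 in ≈ 0.378 in; Ia = 40/529 in ≈ 0.076 in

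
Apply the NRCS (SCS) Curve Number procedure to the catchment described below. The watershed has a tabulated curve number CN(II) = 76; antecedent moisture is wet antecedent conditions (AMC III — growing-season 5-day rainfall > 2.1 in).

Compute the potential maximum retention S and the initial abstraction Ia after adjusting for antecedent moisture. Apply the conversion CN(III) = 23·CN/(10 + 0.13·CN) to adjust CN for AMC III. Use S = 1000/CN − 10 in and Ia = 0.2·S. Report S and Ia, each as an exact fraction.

CN(III) from CN(II)=76: (23·76)/(10 + 0.13·76) = 43700/497 ≈ 87.928
S = 1000/(43700/497) − 10 = 600/437 in ≈ 1.373 in
Ia = 0.2S: 0.2·1.373 = 0.275 in (exactly 120/437)

S = 600/437 in ≈ 1.373 in; Ia = 120/437 in ≈ 0.275 in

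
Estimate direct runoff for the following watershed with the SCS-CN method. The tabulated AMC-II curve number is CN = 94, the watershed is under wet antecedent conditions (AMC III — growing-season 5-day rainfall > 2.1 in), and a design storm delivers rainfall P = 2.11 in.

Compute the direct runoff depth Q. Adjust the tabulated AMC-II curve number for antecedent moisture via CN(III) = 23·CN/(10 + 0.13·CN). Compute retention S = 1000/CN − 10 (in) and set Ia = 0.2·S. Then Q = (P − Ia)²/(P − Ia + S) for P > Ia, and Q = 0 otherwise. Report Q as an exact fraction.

Wet (AMC III): CN(III) = 23·94/(10 + 0.13·94) = 2162/(1111/50) = 108100/1111 ≈ 97.300
S = 1000/(108100/1111) − 10 = 300/1081 in ≈ 0.278 in
Ia = 0.2·(300/1081) = 60/1081 in ≈ 0.056 in
P − Ia = 2.110 − 0.056 = 222091/108100 ≈ 2.054 in (> 0, runoff occurs)
Q = (222091/108100)²/((222091/108100) + 300/1081) = (49324412281/11685610000)/(252091/108100) = 49324412281/27251037100 in ≈ 1.810 in

Q = 49324412281/27251037100 in ≈ 1.810 in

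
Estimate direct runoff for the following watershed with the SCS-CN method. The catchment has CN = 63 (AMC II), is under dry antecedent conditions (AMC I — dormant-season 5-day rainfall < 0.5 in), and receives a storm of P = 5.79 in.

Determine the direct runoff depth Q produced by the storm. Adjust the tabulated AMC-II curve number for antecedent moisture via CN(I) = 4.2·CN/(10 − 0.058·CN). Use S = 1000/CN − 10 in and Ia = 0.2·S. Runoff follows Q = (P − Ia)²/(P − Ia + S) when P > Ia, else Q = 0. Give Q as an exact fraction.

Q = 156829464289/297148049100 in ≈ 0.528 in

Adjust CN=63 to AMC I: 4.2·63/(10 − 0.058·63) → (1323/5) ÷ (3173/500) = 132300/3173 ≈ 41.696
Max retention: S = 1000/(132300/3173) − 10 = 18500/1323 in (≈ 13.983 in)
Ia = 0.2·(18500/1323) = 3700/1323 in ≈ 2.797 in
Excess rainfall: 5.790 − 2.797 = 2.993 in; P > Ia so Q > 0
Runoff Q = (P−Ia)²/(P−Ia+S) = (2.993)²/(2.993+13.983) = 156829464289/297148049100 ≈ 0.528 in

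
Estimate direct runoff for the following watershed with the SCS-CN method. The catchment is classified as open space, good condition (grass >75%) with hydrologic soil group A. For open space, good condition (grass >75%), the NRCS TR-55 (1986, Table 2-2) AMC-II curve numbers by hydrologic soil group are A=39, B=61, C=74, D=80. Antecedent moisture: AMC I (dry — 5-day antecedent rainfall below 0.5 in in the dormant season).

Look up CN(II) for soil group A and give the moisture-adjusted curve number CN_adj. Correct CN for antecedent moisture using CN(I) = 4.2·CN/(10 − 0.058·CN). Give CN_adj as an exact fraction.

NRCS table: open space, good condition (grass >75%), soil group A → CN(II) = 39
CN(I) from CN(II)=39: (4.2·39)/(10 − 0.058·39) = 81900/3869 ≈ 21.168

CN_adj = 81900/3869 ≈ 21.168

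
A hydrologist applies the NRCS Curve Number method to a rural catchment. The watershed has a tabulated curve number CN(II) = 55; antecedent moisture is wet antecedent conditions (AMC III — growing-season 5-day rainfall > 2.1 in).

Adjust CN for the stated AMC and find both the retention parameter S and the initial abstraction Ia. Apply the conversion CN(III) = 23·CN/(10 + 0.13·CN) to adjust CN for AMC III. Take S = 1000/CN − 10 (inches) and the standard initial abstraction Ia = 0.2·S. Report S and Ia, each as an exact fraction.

Wet (AMC III): CN(III) = 23·55/(10 + 0.13·55) = 1265/(343/20) = 25300/343 ≈ 73.761
Retention S: 1000/CN − 10 with CN=73.761 → S = 900/253 ≈ 3.557 in
Ia = 0.2·(900/253) = 180/253 in ≈ 0.711 in

S = 900/253 in ≈ 3.557 in; Ia = 180/253 in ≈ 0.711 in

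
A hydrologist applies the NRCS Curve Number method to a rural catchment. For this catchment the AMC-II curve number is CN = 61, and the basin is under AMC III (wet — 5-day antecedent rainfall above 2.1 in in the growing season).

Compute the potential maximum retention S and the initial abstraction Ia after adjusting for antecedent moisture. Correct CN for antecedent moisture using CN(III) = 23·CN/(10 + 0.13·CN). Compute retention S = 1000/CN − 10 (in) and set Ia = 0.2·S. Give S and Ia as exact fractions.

S = 3900/1403 in ≈ 2.780 in; Ia = 780/1403 in ≈ 0.556 in

CN(III) from CN(II)=61: (23·61)/(10 + 0.13·61) = 140300/1793 ≈ 78.249
Max retention: S = 1000/(140300/1793) − 10 = 3900/1403 in (≈ 2.780 in)
Ia = 0.2·(3900/1403) = 780/1403 in ≈ 0.556 in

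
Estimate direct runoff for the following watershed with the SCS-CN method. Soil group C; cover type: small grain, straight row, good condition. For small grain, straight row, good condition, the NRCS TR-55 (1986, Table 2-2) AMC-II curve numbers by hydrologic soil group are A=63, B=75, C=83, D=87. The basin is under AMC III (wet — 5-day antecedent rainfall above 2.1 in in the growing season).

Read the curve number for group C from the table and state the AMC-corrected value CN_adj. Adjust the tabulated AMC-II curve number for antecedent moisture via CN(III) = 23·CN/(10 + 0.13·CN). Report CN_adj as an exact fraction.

NRCS table: small grain, straight row, good condition, soil group C → CN(II) = 83
Adjust CN=83 to AMC III: 23·83/(10 + 0.13·83) → 1909 ÷ (2079/100) = 190900/2079 ≈ 91.823

CN_adj = 190900/2079 ≈ 91.823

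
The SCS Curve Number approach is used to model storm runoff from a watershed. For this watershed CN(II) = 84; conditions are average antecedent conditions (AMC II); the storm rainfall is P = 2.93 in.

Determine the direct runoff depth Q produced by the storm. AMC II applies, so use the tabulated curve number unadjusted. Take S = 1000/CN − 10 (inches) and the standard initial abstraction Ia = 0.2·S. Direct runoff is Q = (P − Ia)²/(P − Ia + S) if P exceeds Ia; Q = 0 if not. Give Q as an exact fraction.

Q = 28654609/19641300 in ≈ 1.459 in

AMC II — tabulated CN = 84 applies directly.
S = 1000/84 − 10 = 40/21 in ≈ 1.905 in
Ia = 0.2S: 0.2·1.905 = 0.381 in (exactly 8/21)
P − Ia = 2.930 − 0.381 = 5353/2100 ≈ 2.549 in (> 0, runoff occurs)
Q = (5353/2100)²/((5353/2100) + 40/21) = (28654609/4410000)/(9353/2100) = 28654609/19641300 in ≈ 1.459 in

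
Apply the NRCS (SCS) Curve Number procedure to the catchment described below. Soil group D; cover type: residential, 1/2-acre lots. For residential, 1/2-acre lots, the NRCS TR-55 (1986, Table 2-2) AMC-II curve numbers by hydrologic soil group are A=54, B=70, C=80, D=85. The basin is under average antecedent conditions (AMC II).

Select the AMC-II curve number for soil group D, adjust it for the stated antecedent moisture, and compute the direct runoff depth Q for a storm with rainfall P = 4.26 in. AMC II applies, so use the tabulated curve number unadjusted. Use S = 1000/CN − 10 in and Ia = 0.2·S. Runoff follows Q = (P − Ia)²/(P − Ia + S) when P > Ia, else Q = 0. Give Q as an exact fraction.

NRCS table: residential, 1/2-acre lots, soil group D → CN(II) = 85
AMC II — tabulated CN = 85 applies directly.
Max retention: S = 1000/85 − 10 = 30/17 in (≈ 1.765 in)
Initial abstraction Ia = S/5 = (30/17)/5 = 6/17 ≈ 0.353 in
Since P=4.260 > Ia=0.353: effective rainfall P−Ia = 3321/850 in
Q = (3321/850)²/((3321/850) + 30/17) = (11029041/722500)/(4821/850) = 3676347/1365950 in ≈ 2.691 in

Q = 3676347/1365950 in ≈ 2.691 in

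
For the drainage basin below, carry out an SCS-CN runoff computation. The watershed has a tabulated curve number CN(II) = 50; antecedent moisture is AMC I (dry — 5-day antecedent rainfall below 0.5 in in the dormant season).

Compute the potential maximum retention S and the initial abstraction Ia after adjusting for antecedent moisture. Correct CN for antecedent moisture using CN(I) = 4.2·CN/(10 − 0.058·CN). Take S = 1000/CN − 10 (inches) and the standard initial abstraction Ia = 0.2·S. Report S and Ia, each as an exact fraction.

CN(I) from CN(II)=50: (4.2·50)/(10 − 0.058·50) = 2100/71 ≈ 29.577
Max retention: S = 1000/(2100/71) − 10 = 500/21 in (≈ 23.810 in)
Ia = 0.2S: 0.2·23.810 = 4.762 in (exactly 100/21)

S = 500/21 in ≈ 23.810 in; Ia = 100/21 in ≈ 4.762 in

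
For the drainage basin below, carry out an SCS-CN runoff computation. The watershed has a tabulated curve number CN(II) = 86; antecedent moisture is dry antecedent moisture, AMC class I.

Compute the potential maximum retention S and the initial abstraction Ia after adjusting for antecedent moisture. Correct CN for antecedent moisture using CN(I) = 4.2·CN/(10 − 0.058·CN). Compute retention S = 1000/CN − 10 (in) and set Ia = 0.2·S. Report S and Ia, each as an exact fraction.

Dry (AMC I): CN(I) = 4.2·86/(10 − 0.058·86) = (1806/5)/(1253/250) = 12900/179 ≈ 72.067
S = 1000/(12900/179) − 10 = 500/129 in ≈ 3.876 in
Ia = 0.2S: 0.2·3.876 = 0.775 in (exactly 100/129)

S = 500/129 in ≈ 3.876 in; Ia = 100/129 in ≈ 0.775 in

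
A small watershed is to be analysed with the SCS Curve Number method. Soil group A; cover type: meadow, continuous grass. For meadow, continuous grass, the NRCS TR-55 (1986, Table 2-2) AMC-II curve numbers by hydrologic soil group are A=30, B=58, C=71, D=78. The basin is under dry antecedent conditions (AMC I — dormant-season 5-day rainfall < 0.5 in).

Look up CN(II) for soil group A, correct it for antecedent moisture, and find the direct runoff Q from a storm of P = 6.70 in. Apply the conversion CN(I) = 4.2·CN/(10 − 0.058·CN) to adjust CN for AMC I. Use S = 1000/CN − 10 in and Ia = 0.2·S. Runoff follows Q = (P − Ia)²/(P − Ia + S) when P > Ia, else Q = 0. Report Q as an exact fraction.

NRCS table: meadow, continuous grass, soil group A → CN(II) = 30
Dry (AMC I): CN(I) = 4.2·30/(10 − 0.058·30) = 126/(413/50) = 900/59 ≈ 15.254
S = 1000/(900/59) − 10 = 500/9 in ≈ 55.556 in
Initial abstraction Ia = S/5 = (500/9)/5 = 100/9 ≈ 11.111 in
P = 6.700 ≤ Ia = 11.111 in: entire storm abstracted, Q = 0.

Q = 0 in ≈ 0.000 in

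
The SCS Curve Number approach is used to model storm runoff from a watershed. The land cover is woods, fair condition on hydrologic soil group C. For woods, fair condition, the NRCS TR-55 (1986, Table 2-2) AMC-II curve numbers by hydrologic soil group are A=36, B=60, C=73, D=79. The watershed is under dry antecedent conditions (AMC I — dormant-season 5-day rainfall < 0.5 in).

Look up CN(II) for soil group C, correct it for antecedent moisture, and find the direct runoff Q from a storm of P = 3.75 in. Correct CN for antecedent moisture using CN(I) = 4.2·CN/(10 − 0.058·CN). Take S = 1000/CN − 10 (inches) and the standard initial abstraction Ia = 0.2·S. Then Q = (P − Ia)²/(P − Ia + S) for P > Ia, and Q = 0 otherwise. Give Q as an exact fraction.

Q = 1101615/3006724 in ≈ 0.366 in

NRCS table: woods, fair condition, soil group C → CN(II) = 73
Dry (AMC I): CN(I) = 4.2·73/(10 − 0.058·73) = (1533/5)/(2883/500) = 51100/961 ≈ 53.174
Retention S: 1000/CN − 10 with CN=53.174 → S = 4500/511 ≈ 8.806 in
Initial abstraction Ia = S/5 = (4500/511)/5 = 900/511 ≈ 1.761 in
Excess rainfall: 3.750 − 1.761 = 1.989 in; P > Ia so Q > 0
Runoff Q = (P−Ia)²/(P−Ia+S) = (1.989)²/(1.989+8.806) = 1101615/3006724 ≈ 0.366 in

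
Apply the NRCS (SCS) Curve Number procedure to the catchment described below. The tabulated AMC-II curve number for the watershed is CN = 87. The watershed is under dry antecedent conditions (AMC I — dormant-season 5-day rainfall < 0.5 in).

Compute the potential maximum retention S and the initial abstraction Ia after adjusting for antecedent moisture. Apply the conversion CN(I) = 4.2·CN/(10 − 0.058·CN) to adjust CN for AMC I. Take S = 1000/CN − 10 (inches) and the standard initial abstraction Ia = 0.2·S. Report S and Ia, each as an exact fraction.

CN(I) from CN(II)=87: (4.2·87)/(10 − 0.058·87) = 182700/2477 ≈ 73.759
Max retention: S = 1000/(182700/2477) − 10 = 6500/1827 in (≈ 3.558 in)
Initial abstraction Ia = S/5 = (6500/1827)/5 = 1300/1827 ≈ 0.712 in

S = 6500/1827 in ≈ 3.558 in; Ia = 1300/1827 in ≈ 0.712 in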